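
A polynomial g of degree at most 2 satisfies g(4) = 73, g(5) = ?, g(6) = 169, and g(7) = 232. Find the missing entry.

The 3 known points determine the degree-2 polynomial uniquely.
Write g(n) = an^2 + bn + c. Substituting each data point gives a linear system:
  16a + 4b + c = 73
  36a + 6b + c = 169
  49a + 7b + c = 232
Solving the system yields a = 5, b = -2, c = 1.
So g(n) = 5n^2 - 2n + 1.
Then g(5) = 116.

116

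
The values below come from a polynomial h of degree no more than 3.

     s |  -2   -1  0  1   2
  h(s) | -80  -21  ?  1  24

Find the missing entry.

-4

On equispaced nodes a degree-3 polynomial has vanishing fourth forward difference, so
  h(-2) - 4·h(-1) + 6·h(0) - 4·h(1) + h(2) = 0.
Substituting the known values and solving for h(0):
  6·h(0) = -24
  h(0) = -4.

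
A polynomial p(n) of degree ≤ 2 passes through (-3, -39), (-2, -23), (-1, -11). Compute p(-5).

-83

Write p(n) = an^2 + bn + c. Substituting each data point gives a linear system:
  9a - 3b + c = -39
  4a - 2b + c = -23
  a - b + c = -11
Solving the system yields a = -2, b = 6, c = -3.
So p(n) = -2n^2 + 6n - 3.
Then p(-5) = -83.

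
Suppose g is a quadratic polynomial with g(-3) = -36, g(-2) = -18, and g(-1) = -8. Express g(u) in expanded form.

Write g(u) = au^2 + bu + c. Substituting each data point gives a linear system:
  9a - 3b + c = -36
  4a - 2b + c = -18
  a - b + c = -8
Solving the system yields a = -4, b = -2, c = -6.
So g(u) = -4u² - 2u - 6.
Check: g(-2) = -18. ✓

g(u) = -4u^2 - 2u - 6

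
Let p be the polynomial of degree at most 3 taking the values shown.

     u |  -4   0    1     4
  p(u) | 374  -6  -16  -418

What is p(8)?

-3166

Using the Lagrange interpolation formula with nodes -4, 0, 1, 4:
  L_0(u) = u(u - 1)(u - 4) / -160
  L_1(u) = (u + 4)(u - 1)(u - 4) / 16
  L_2(u) = (u + 4)u(u - 4) / -15
  L_3(u) = (u + 4)u(u - 1) / 96
Then p(u) = 374·L_0(u) - 6·L_1(u) - 16·L_2(u) - 418·L_3(u).
Expanding and collecting terms gives p(u) = -6u^3 - u^2 - 3u - 6.
Evaluating at u = 8: p(8) = -3166.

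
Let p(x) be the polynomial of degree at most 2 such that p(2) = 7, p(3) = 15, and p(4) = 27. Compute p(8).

Forward differences of the values at x = 2, 3, 4:
  p  : 7  15  27
  Δ  : 8  12
  Δ^2: 4
The second differences are constant, confirming degree 2.
Interpolating (Newton forward form) and evaluating at x = 8 gives p(8) = 115.

115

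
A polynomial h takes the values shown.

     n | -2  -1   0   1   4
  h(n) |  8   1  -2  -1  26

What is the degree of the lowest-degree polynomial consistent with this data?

Divided differences on the nodes -2, -1, 0, 1, 4:
  order 0: 8  1  -2  -1  26
  order 1: -7  -3  1  9
  order 2: 2  2  2
  order 3: 0  0
  order 4: 0
The order-2 divided differences are all 2 (nonzero) and every higher order vanishes, so the data lies on a polynomial of degree exactly 2.

2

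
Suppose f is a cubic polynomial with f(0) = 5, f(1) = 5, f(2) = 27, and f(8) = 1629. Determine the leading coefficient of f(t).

3

Write f(t) = at^3 + bt^2 + ct + d. Substituting each data point gives a linear system:
  d = 5
  a + b + c + d = 5
  8a + 4b + 2c + d = 27
  512a + 64b + 8c + d = 1629
Solving the system yields a = 3, b = 2, c = -5, d = 5.
So f(t) = 3t^3 + 2t^2 - 5t + 5.
The leading coefficient is 3.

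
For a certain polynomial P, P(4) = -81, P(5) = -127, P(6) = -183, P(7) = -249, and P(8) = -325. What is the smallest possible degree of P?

2

Forward differences of the values at n = 4, 5, 6, 7, 8:
  P  : -81  -127  -183  -249  -325
  Δ  : -46  -56  -66  -76
  Δ^2: -10  -10  -10
  Δ^3: 0  0
  Δ^4: 0
The second differences are constant (-10) and nonzero, while all higher differences vanish, so the minimal degree is 2.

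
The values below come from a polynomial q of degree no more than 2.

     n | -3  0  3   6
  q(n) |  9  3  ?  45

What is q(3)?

15

The 3 known points determine the degree-2 polynomial uniquely.
Write q(n) = an^2 + bn + c. Substituting each data point gives a linear system:
  9a - 3b + c = 9
  c = 3
  36a + 6b + c = 45
Solving the system yields a = 1, b = 1, c = 3.
So q(n) = n^2 + n + 3.
Then q(3) = 15.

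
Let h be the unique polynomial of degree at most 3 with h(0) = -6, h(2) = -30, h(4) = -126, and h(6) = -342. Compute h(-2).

-6

Using the Lagrange interpolation formula with nodes 0, 2, 4, 6:
  L_0(t) = (t - 2)(t - 4)(t - 6) / -48
  L_1(t) = t(t - 4)(t - 6) / 16
  L_2(t) = t(t - 2)(t - 6) / -16
  L_3(t) = t(t - 2)(t - 4) / 48
Then h(t) = -6·L_0(t) - 30·L_1(t) - 126·L_2(t) - 342·L_3(t).
Expanding and collecting terms gives h(t) = -t³ - 3t² - 2t - 6.
Evaluating at t = -2: h(-2) = -6.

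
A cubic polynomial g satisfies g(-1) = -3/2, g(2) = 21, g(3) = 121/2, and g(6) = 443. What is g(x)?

g(x) = 2x^3 + (3/2)x + 2

Write g(x) = ax^3 + bx^2 + cx + d. Substituting each data point gives a linear system:
  -a + b - c + d = -3/2
  8a + 4b + 2c + d = 21
  27a + 9b + 3c + d = 121/2
  216a + 36b + 6c + d = 443
Solving the system yields a = 2, b = 0, c = 3/2, d = 2.
So g(x) = 2x³ + (3/2)x + 2.
Check: g(6) = 443. ✓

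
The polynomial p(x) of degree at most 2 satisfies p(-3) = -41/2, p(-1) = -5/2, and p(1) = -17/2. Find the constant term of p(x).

-5/2

Write p(x) = ax^2 + bx + c. Substituting each data point gives a linear system:
  9a - 3b + c = -41/2
  a - b + c = -5/2
  a + b + c = -17/2
Solving the system yields a = -3, b = -3, c = -5/2.
So p(x) = -3x^2 - 3x - 5/2.
The constant term is -5/2.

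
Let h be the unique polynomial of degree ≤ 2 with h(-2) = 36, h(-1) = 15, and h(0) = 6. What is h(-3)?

69

Forward differences of the values at u = -2, -1, 0:
  h  : 36  15  6
  Δ  : -21  -9
  Δ^2: 12
The second differences are constant, confirming degree 2.
Interpolating (Newton forward form) and evaluating at u = -3 gives h(-3) = 69.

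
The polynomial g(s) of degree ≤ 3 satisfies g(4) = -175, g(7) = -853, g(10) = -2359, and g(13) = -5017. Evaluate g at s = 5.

Using the Lagrange interpolation formula with nodes 4, 7, 10, 13:
  L_0(s) = (s - 7)(s - 10)(s - 13) / -162
  L_1(s) = (s - 4)(s - 10)(s - 13) / 54
  L_2(s) = (s - 4)(s - 7)(s - 13) / -54
  L_3(s) = (s - 4)(s - 7)(s - 10) / 162
Then g(s) = -175·L_0(s) - 853·L_1(s) - 2359·L_2(s) - 5017·L_3(s).
Expanding and collecting terms gives g(s) = -2s^3 - 4s^2 + 4s + 1.
Evaluating at s = 5: g(5) = -329.

-329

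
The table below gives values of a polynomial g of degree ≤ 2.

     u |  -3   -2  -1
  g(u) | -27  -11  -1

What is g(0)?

Using the Lagrange interpolation formula with nodes -3, -2, -1:
  L_0(u) = (u + 2)(u + 1) / 2
  L_1(u) = (u + 3)(u + 1) / -1
  L_2(u) = (u + 3)(u + 2) / 2
Then g(u) = -27·L_0(u) - 11·L_1(u) - 1·L_2(u).
Expanding and collecting terms gives g(u) = -3u² + u + 3.
Evaluating at u = 0: g(0) = 3.

3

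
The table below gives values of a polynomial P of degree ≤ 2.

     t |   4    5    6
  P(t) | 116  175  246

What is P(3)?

Using the Lagrange interpolation formula with nodes 4, 5, 6:
  L_0(t) = (t - 5)(t - 6) / 2
  L_1(t) = (t - 4)(t - 6) / -1
  L_2(t) = (t - 4)(t - 5) / 2
Then P(t) = 116·L_0(t) + 175·L_1(t) + 246·L_2(t).
Expanding and collecting terms gives P(t) = 6t^2 + 5t.
Evaluating at t = 3: P(3) = 69.

69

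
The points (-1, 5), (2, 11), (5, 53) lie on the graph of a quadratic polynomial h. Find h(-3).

21

Write h(x) = ax^2 + bx + c. Substituting each data point gives a linear system:
  a - b + c = 5
  4a + 2b + c = 11
  25a + 5b + c = 53
Solving the system yields a = 2, b = 0, c = 3.
So h(x) = 2x^2 + 3.
Then h(-3) = 21.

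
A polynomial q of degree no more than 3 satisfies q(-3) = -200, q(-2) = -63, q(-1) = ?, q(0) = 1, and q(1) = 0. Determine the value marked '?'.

-8

The 4 known points determine the degree-3 polynomial uniquely.
Write q(s) = as^3 + bs^2 + cs + d. Substituting each data point gives a linear system:
  -27a + 9b - 3c + d = -200
  -8a + 4b - 2c + d = -63
  d = 1
  a + b + c + d = 0
Solving the system yields a = 6, b = -5, c = -2, d = 1.
So q(s) = 6s^3 - 5s^2 - 2s + 1.
Then q(-1) = -8.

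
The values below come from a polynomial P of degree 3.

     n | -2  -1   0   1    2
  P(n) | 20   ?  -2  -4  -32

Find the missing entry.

On equispaced nodes a degree-3 polynomial has vanishing fourth forward difference, so
  P(-2) - 4·P(-1) + 6·P(0) - 4·P(1) + P(2) = 0.
Substituting the known values and solving for P(-1):
  -4·P(-1) = 8
  P(-1) = -2.

-2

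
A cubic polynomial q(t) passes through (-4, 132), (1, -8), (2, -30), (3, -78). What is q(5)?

Write q(t) = at^3 + bt^2 + ct + d. Substituting each data point gives a linear system:
  -64a + 16b - 4c + d = 132
  a + b + c + d = -8
  8a + 4b + 2c + d = -30
  27a + 9b + 3c + d = -78
Solving the system yields a = -2, b = -1, c = -5, d = 0.
So q(t) = -2t³ - t² - 5t.
Then q(5) = -300.

-300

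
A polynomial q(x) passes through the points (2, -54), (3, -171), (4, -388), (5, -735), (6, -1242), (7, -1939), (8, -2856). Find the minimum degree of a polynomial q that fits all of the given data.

3

Forward differences of the values at x = 2, 3, 4, 5, 6, 7, 8:
  q  : -54  -171  -388  -735  -1242  -1939  -2856
  Δ  : -117  -217  -347  -507  -697  -917
  Δ^2: -100  -130  -160  -190  -220
  Δ^3: -30  -30  -30  -30
  Δ^4: 0  0  0
  Δ^5: 0  0
  Δ^6: 0
The third differences are constant (-30) and nonzero, while all higher differences vanish, so the minimal degree is 3.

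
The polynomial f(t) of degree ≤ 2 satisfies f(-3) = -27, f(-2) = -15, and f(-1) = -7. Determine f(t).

f(t) = -2t^2 + 2t - 3

Write f(t) = at^2 + bt + c. Substituting each data point gives a linear system:
  9a - 3b + c = -27
  4a - 2b + c = -15
  a - b + c = -7
Solving the system yields a = -2, b = 2, c = -3.
So f(t) = -2t² + 2t - 3.
Check: f(-1) = -7. ✓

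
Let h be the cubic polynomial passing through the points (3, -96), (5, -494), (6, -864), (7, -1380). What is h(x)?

Write h(x) = ax^3 + bx^2 + cx + d. Substituting each data point gives a linear system:
  27a + 9b + 3c + d = -96
  125a + 25b + 5c + d = -494
  216a + 36b + 6c + d = -864
  343a + 49b + 7c + d = -1380
Solving the system yields a = -4, b = -1, c = 5, d = 6.
So h(x) = -4x^3 - x^2 + 5x + 6.
Check: h(3) = -96. ✓

h(x) = -4x^3 - x^2 + 5x + 6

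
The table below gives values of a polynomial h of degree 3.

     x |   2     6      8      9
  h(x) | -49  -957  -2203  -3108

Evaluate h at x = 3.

Using the Lagrange interpolation formula with nodes 2, 6, 8, 9:
  L_0(x) = (x - 6)(x - 8)(x - 9) / -168
  L_1(x) = (x - 2)(x - 8)(x - 9) / 24
  L_2(x) = (x - 2)(x - 6)(x - 9) / -12
  L_3(x) = (x - 2)(x - 6)(x - 8) / 21
Then h(x) = -49·L_0(x) - 957·L_1(x) - 2203·L_2(x) - 3108·L_3(x).
Expanding and collecting terms gives h(x) = -4x³ - 2x² - 3x - 3.
Evaluating at x = 3: h(3) = -138.

-138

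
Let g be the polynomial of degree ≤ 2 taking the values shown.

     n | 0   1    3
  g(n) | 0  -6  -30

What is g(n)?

g(n) = -2n^2 - 4n

Using the Lagrange interpolation formula with nodes 0, 1, 3:
  L_0(n) = (n - 1)(n - 3) / 3
  L_1(n) = n(n - 3) / -2
  L_2(n) = n(n - 1) / 6
Then g(n) = 0·L_0(n) - 6·L_1(n) - 30·L_2(n).
Expanding and collecting terms gives g(n) = -2n^2 - 4n.
Check: g(0) = 0. ✓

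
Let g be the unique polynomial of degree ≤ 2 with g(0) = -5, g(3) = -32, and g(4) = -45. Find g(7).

-96

Using the Lagrange interpolation formula with nodes 0, 3, 4:
  L_0(t) = (t - 3)(t - 4) / 12
  L_1(t) = t(t - 4) / -3
  L_2(t) = t(t - 3) / 4
Then g(t) = -5·L_0(t) - 32·L_1(t) - 45·L_2(t).
Expanding and collecting terms gives g(t) = -t² - 6t - 5.
Evaluating at t = 7: g(7) = -96.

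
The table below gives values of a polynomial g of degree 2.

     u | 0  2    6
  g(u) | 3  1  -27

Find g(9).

Using the Lagrange interpolation formula with nodes 0, 2, 6:
  L_0(u) = (u - 2)(u - 6) / 12
  L_1(u) = u(u - 6) / -8
  L_2(u) = u(u - 2) / 24
Then g(u) = 3·L_0(u) + 1·L_1(u) - 27·L_2(u).
Expanding and collecting terms gives g(u) = -u^2 + u + 3.
Evaluating at u = 9: g(9) = -69.

-69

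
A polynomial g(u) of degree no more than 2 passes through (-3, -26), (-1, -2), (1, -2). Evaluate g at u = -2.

Write g(u) = au^2 + bu + c. Substituting each data point gives a linear system:
  9a - 3b + c = -26
  a - b + c = -2
  a + b + c = -2
Solving the system yields a = -3, b = 0, c = 1.
So g(u) = -3u^2 + 1.
Then g(-2) = -11.

-11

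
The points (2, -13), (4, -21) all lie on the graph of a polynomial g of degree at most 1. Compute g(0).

Using the Lagrange interpolation formula with nodes 2, 4:
  L_0(x) = (x - 4) / -2
  L_1(x) = (x - 2) / 2
Then g(x) = -13·L_0(x) - 21·L_1(x).
Expanding and collecting terms gives g(x) = -4x - 5.
Evaluating at x = 0: g(0) = -5.

-5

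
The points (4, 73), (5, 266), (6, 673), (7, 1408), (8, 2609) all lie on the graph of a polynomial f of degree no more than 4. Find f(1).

-2

Forward differences of the values at x = 4, 5, 6, 7, 8:
  f  : 73  266  673  1408  2609
  Δ  : 193  407  735  1201
  Δ^2: 214  328  466
  Δ^3: 114  138
  Δ^4: 24
The fourth differences are constant, confirming degree 4.
Interpolating (Newton forward form) and evaluating at x = 1 gives f(1) = -2.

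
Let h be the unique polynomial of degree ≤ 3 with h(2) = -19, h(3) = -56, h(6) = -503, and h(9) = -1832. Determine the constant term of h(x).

-5

Write h(x) = ax^3 + bx^2 + cx + d. Substituting each data point gives a linear system:
  8a + 4b + 2c + d = -19
  27a + 9b + 3c + d = -56
  216a + 36b + 6c + d = -503
  729a + 81b + 9c + d = -1832
Solving the system yields a = -3, b = 5, c = -5, d = -5.
So h(x) = -3x^3 + 5x^2 - 5x - 5.
The constant term is -5.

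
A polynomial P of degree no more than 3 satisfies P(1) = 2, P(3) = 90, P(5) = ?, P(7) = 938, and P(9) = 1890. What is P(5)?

On equispaced nodes a degree-3 polynomial has vanishing fourth forward difference, so
  P(1) - 4·P(3) + 6·P(5) - 4·P(7) + P(9) = 0.
Substituting the known values and solving for P(5):
  6·P(5) = 2220
  P(5) = 370.

370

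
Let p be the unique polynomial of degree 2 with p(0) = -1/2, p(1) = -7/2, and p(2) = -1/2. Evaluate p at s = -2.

Write p(s) = as^2 + bs + c. Substituting each data point gives a linear system:
  c = -1/2
  a + b + c = -7/2
  4a + 2b + c = -1/2
Solving the system yields a = 3, b = -6, c = -1/2.
So p(s) = 3s^2 - 6s - 1/2.
Then p(-2) = 47/2.

47/2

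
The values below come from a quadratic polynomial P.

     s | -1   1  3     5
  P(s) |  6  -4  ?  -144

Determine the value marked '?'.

The 3 known points determine the degree-2 polynomial uniquely.
Write P(s) = as^2 + bs + c. Substituting each data point gives a linear system:
  a - b + c = 6
  a + b + c = -4
  25a + 5b + c = -144
Solving the system yields a = -5, b = -5, c = 6.
So P(s) = -5s^2 - 5s + 6.
Then P(3) = -54.

-54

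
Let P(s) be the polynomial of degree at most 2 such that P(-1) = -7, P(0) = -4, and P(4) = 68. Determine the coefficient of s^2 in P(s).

Write P(s) = as^2 + bs + c. Substituting each data point gives a linear system:
  a - b + c = -7
  c = -4
  16a + 4b + c = 68
Solving the system yields a = 3, b = 6, c = -4.
So P(s) = 3s^2 + 6s - 4.
The leading coefficient is 3.

3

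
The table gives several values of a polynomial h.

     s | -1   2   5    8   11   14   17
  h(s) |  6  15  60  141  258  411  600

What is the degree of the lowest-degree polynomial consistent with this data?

Forward differences of the values at s = -1, 2, 5, 8, 11, 14, 17:
  h  : 6  15  60  141  258  411  600
  Δ  : 9  45  81  117  153  189
  Δ^2: 36  36  36  36  36
  Δ^3: 0  0  0  0
  Δ^4: 0  0  0
  Δ^5: 0  0
  Δ^6: 0
The second differences are constant (36) and nonzero, while all higher differences vanish, so the minimal degree is 2.

2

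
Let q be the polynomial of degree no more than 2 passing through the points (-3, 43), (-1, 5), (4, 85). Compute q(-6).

Using the Lagrange interpolation formula with nodes -3, -1, 4:
  L_0(x) = (x + 1)(x - 4) / 14
  L_1(x) = (x + 3)(x - 4) / -10
  L_2(x) = (x + 3)(x + 1) / 35
Then q(x) = 43·L_0(x) + 5·L_1(x) + 85·L_2(x).
Expanding and collecting terms gives q(x) = 5x^2 + x + 1.
Evaluating at x = -6: q(-6) = 175.

175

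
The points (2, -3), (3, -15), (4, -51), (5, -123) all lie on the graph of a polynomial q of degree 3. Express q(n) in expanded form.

Write q(n) = an^3 + bn^2 + cn + d. Substituting each data point gives a linear system:
  8a + 4b + 2c + d = -3
  27a + 9b + 3c + d = -15
  64a + 16b + 4c + d = -51
  125a + 25b + 5c + d = -123
Solving the system yields a = -2, b = 6, c = -4, d = -3.
So q(n) = -2n^3 + 6n^2 - 4n - 3.
Check: q(5) = -123. ✓

q(n) = -2n^3 + 6n^2 - 4n - 3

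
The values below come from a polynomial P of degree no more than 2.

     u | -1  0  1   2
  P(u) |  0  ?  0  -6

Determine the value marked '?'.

On equispaced nodes a degree-2 polynomial has vanishing third forward difference, so
  - P(-1) + 3·P(0) - 3·P(1) + P(2) = 0.
Substituting the known values and solving for P(0):
  3·P(0) = 6
  P(0) = 2.

2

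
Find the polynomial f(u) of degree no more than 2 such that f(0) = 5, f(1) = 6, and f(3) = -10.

f(u) = -3u^2 + 4u + 5

Write f(u) = au^2 + bu + c. Substituting each data point gives a linear system:
  c = 5
  a + b + c = 6
  9a + 3b + c = -10
Solving the system yields a = -3, b = 4, c = 5.
So f(u) = -3u^2 + 4u + 5.
Check: f(3) = -10. ✓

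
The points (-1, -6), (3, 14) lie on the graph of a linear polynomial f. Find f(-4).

-21

Using the Lagrange interpolation formula with nodes -1, 3:
  L_0(u) = (u - 3) / -4
  L_1(u) = (u + 1) / 4
Then f(u) = -6·L_0(u) + 14·L_1(u).
Expanding and collecting terms gives f(u) = 5u - 1.
Evaluating at u = -4: f(-4) = -21.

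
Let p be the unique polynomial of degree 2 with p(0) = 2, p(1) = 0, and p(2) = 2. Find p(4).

Forward differences of the values at t = 0, 1, 2:
  p  : 2  0  2
  Δ  : -2  2
  Δ^2: 4
The second differences are constant, confirming degree 2.
Interpolating (Newton forward form) and evaluating at t = 4 gives p(4) = 18.

18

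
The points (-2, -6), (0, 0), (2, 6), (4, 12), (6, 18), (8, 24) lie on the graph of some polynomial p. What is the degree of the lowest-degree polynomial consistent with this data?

Forward differences of the values at s = -2, 0, 2, 4, 6, 8:
  p  : -6  0  6  12  18  24
  Δ  : 6  6  6  6  6
  Δ^2: 0  0  0  0
  Δ^3: 0  0  0
  Δ^4: 0  0
  Δ^5: 0
The first differences are constant (6) and nonzero, while all higher differences vanish, so the minimal degree is 1.

1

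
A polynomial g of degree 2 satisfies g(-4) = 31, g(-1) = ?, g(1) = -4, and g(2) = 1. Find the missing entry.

-2

The 3 known points determine the degree-2 polynomial uniquely.
Write g(s) = as^2 + bs + c. Substituting each data point gives a linear system:
  16a - 4b + c = 31
  a + b + c = -4
  4a + 2b + c = 1
Solving the system yields a = 2, b = -1, c = -5.
So g(s) = 2s^2 - s - 5.
Then g(-1) = -2.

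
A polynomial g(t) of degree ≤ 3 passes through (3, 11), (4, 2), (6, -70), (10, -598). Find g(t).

g(t) = -t^3 + 4t^2 + 2

Using the Lagrange interpolation formula with nodes 3, 4, 6, 10:
  L_0(t) = (t - 4)(t - 6)(t - 10) / -21
  L_1(t) = (t - 3)(t - 6)(t - 10) / 12
  L_2(t) = (t - 3)(t - 4)(t - 10) / -24
  L_3(t) = (t - 3)(t - 4)(t - 6) / 168
Then g(t) = 11·L_0(t) + 2·L_1(t) - 70·L_2(t) - 598·L_3(t).
Expanding and collecting terms gives g(t) = -t^3 + 4t^2 + 2.
Check: g(10) = -598. ✓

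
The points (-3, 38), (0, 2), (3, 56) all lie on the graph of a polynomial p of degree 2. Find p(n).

Using the Lagrange interpolation formula with nodes -3, 0, 3:
  L_0(n) = n(n - 3) / 18
  L_1(n) = (n + 3)(n - 3) / -9
  L_2(n) = (n + 3)n / 18
Then p(n) = 38·L_0(n) + 2·L_1(n) + 56·L_2(n).
Expanding and collecting terms gives p(n) = 5n^2 + 3n + 2.
Check: p(3) = 56. ✓

p(n) = 5n^2 + 3n + 2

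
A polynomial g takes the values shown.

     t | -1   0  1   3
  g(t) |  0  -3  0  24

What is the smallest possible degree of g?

Divided differences on the nodes -1, 0, 1, 3:
  order 0: 0  -3  0  24
  order 1: -3  3  12
  order 2: 3  3
  order 3: 0
The order-2 divided differences are all 3 (nonzero) and every higher order vanishes, so the data lies on a polynomial of degree exactly 2.

2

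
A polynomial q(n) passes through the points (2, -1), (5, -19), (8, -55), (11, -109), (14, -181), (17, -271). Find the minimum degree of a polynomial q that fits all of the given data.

Forward differences of the values at n = 2, 5, 8, 11, 14, 17:
  q  : -1  -19  -55  -109  -181  -271
  Δ  : -18  -36  -54  -72  -90
  Δ^2: -18  -18  -18  -18
  Δ^3: 0  0  0
  Δ^4: 0  0
  Δ^5: 0
The second differences are constant (-18) and nonzero, while all higher differences vanish, so the minimal degree is 2.

2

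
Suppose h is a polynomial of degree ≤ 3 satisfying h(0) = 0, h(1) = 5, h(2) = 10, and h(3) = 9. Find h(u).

Write h(u) = au^3 + bu^2 + cu + d. Substituting each data point gives a linear system:
  d = 0
  a + b + c + d = 5
  8a + 4b + 2c + d = 10
  27a + 9b + 3c + d = 9
Solving the system yields a = -1, b = 3, c = 3, d = 0.
So h(u) = -u^3 + 3u^2 + 3u.
Check: h(2) = 10. ✓

h(u) = -u^3 + 3u^2 + 3u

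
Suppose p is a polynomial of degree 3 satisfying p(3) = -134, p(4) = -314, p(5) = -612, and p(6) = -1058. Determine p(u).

Using the Lagrange interpolation formula with nodes 3, 4, 5, 6:
  L_0(u) = (u - 4)(u - 5)(u - 6) / -6
  L_1(u) = (u - 3)(u - 5)(u - 6) / 2
  L_2(u) = (u - 3)(u - 4)(u - 6) / -2
  L_3(u) = (u - 3)(u - 4)(u - 5) / 6
Then p(u) = -134·L_0(u) - 314·L_1(u) - 612·L_2(u) - 1058·L_3(u).
Expanding and collecting terms gives p(u) = -5u^3 + u^2 - 2u - 2.
Check: p(5) = -612. ✓

p(u) = -5u^3 + u^2 - 2u - 2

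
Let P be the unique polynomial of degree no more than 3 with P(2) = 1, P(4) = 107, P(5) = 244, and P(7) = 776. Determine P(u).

P(u) = 3u^3 - 5u^2 - u - 1

Using the Lagrange interpolation formula with nodes 2, 4, 5, 7:
  L_0(u) = (u - 4)(u - 5)(u - 7) / -30
  L_1(u) = (u - 2)(u - 5)(u - 7) / 6
  L_2(u) = (u - 2)(u - 4)(u - 7) / -6
  L_3(u) = (u - 2)(u - 4)(u - 5) / 30
Then P(u) = 1·L_0(u) + 107·L_1(u) + 244·L_2(u) + 776·L_3(u).
Expanding and collecting terms gives P(u) = 3u^3 - 5u^2 - u - 1.
Check: P(7) = 776. ✓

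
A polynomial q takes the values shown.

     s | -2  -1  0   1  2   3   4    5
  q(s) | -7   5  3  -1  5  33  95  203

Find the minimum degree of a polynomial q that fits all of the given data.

Forward differences of the values at s = -2, -1, 0, 1, 2, 3, 4, 5:
  q  : -7  5  3  -1  5  33  95  203
  Δ  : 12  -2  -4  6  28  62  108
  Δ^2: -14  -2  10  22  34  46
  Δ^3: 12  12  12  12  12
  Δ^4: 0  0  0  0
  Δ^5: 0  0  0
  Δ^6: 0  0
  Δ^7: 0
The third differences are constant (12) and nonzero, while all higher differences vanish, so the minimal degree is 3.

3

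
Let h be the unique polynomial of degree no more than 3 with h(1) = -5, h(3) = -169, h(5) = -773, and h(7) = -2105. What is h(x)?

Write h(x) = ax^3 + bx^2 + cx + d. Substituting each data point gives a linear system:
  a + b + c + d = -5
  27a + 9b + 3c + d = -169
  125a + 25b + 5c + d = -773
  343a + 49b + 7c + d = -2105
Solving the system yields a = -6, b = -1, c = 0, d = 2.
So h(x) = -6x^3 - x^2 + 2.
Check: h(7) = -2105. ✓

h(x) = -6x^3 - x^2 + 2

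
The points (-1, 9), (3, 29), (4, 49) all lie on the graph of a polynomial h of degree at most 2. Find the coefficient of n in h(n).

-1

Write h(n) = an^2 + bn + c. Substituting each data point gives a linear system:
  a - b + c = 9
  9a + 3b + c = 29
  16a + 4b + c = 49
Solving the system yields a = 3, b = -1, c = 5.
So h(n) = 3n² - n + 5.
The coefficient of n is -1.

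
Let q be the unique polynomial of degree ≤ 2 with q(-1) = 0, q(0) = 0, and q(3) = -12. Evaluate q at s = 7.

Write q(s) = as^2 + bs + c. Substituting each data point gives a linear system:
  a - b + c = 0
  c = 0
  9a + 3b + c = -12
Solving the system yields a = -1, b = -1, c = 0.
So q(s) = -s^2 - s.
Then q(7) = -56.

-56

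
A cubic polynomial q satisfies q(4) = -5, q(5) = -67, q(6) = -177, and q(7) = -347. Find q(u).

Using the Lagrange interpolation formula with nodes 4, 5, 6, 7:
  L_0(u) = (u - 5)(u - 6)(u - 7) / -6
  L_1(u) = (u - 4)(u - 6)(u - 7) / 2
  L_2(u) = (u - 4)(u - 5)(u - 7) / -2
  L_3(u) = (u - 4)(u - 5)(u - 6) / 6
Then q(u) = -5·L_0(u) - 67·L_1(u) - 177·L_2(u) - 347·L_3(u).
Expanding and collecting terms gives q(u) = -2u^3 + 6u^2 + 6u + 3.
Check: q(7) = -347. ✓

q(u) = -2u^3 + 6u^2 + 6u + 3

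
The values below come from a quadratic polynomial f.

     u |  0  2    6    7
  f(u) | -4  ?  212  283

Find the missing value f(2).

28

The 3 known points determine the degree-2 polynomial uniquely.
Write f(u) = au^2 + bu + c. Substituting each data point gives a linear system:
  c = -4
  36a + 6b + c = 212
  49a + 7b + c = 283
Solving the system yields a = 5, b = 6, c = -4.
So f(u) = 5u^2 + 6u - 4.
Then f(2) = 28.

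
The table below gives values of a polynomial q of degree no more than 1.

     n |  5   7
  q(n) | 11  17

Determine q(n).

q(n) = 3n - 4

Write q(n) = an + b. Substituting each data point gives a linear system:
  5a + b = 11
  7a + b = 17
Solving the system yields a = 3, b = -4.
So q(n) = 3n - 4.
Check: q(5) = 11. ✓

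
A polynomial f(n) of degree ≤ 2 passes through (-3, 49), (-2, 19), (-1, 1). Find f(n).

f(n) = 6n^2 - 5

Write f(n) = an^2 + bn + c. Substituting each data point gives a linear system:
  9a - 3b + c = 49
  4a - 2b + c = 19
  a - b + c = 1
Solving the system yields a = 6, b = 0, c = -5.
So f(n) = 6n^2 - 5.
Check: f(-3) = 49. ✓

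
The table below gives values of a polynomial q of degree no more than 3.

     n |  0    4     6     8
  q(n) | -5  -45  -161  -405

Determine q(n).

q(n) = -n^3 + 2n^2 - 2n - 5

Write q(n) = an^3 + bn^2 + cn + d. Substituting each data point gives a linear system:
  d = -5
  64a + 16b + 4c + d = -45
  216a + 36b + 6c + d = -161
  512a + 64b + 8c + d = -405
Solving the system yields a = -1, b = 2, c = -2, d = -5.
So q(n) = -n^3 + 2n^2 - 2n - 5.
Check: q(4) = -45. ✓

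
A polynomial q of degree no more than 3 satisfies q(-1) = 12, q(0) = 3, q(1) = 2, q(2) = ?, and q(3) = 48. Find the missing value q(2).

The 4 known points determine the degree-3 polynomial uniquely.
Write q(t) = at^3 + bt^2 + ct + d. Substituting each data point gives a linear system:
  -a + b - c + d = 12
  d = 3
  a + b + c + d = 2
  27a + 9b + 3c + d = 48
Solving the system yields a = 1, b = 4, c = -6, d = 3.
So q(t) = t^3 + 4t^2 - 6t + 3.
Then q(2) = 15.

15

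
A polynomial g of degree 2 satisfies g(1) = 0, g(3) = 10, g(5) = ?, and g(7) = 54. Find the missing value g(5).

28

The 3 known points determine the degree-2 polynomial uniquely.
Write g(t) = at^2 + bt + c. Substituting each data point gives a linear system:
  a + b + c = 0
  9a + 3b + c = 10
  49a + 7b + c = 54
Solving the system yields a = 1, b = 1, c = -2.
So g(t) = t^2 + t - 2.
Then g(5) = 28.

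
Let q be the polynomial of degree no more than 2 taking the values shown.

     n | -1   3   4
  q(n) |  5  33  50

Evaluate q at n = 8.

158

Write q(n) = an^2 + bn + c. Substituting each data point gives a linear system:
  a - b + c = 5
  9a + 3b + c = 33
  16a + 4b + c = 50
Solving the system yields a = 2, b = 3, c = 6.
So q(n) = 2n^2 + 3n + 6.
Then q(8) = 158.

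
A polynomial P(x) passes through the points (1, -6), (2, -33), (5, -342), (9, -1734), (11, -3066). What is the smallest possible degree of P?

3

Divided differences on the nodes 1, 2, 5, 9, 11:
  order 0: -6  -33  -342  -1734  -3066
  order 1: -27  -103  -348  -666
  order 2: -19  -35  -53
  order 3: -2  -2
  order 4: 0
The order-3 divided differences are all -2 (nonzero) and every higher order vanishes, so the data lies on a polynomial of degree exactly 3.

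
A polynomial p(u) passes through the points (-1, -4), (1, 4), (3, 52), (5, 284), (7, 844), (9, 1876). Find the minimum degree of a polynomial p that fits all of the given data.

3

Forward differences of the values at u = -1, 1, 3, 5, 7, 9:
  p  : -4  4  52  284  844  1876
  Δ  : 8  48  232  560  1032
  Δ^2: 40  184  328  472
  Δ^3: 144  144  144
  Δ^4: 0  0
  Δ^5: 0
The third differences are constant (144) and nonzero, while all higher differences vanish, so the minimal degree is 3.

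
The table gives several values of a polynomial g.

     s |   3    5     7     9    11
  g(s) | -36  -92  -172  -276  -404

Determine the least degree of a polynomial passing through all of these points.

Forward differences of the values at s = 3, 5, 7, 9, 11:
  g  : -36  -92  -172  -276  -404
  Δ  : -56  -80  -104  -128
  Δ^2: -24  -24  -24
  Δ^3: 0  0
  Δ^4: 0
The second differences are constant (-24) and nonzero, while all higher differences vanish, so the minimal degree is 2.

2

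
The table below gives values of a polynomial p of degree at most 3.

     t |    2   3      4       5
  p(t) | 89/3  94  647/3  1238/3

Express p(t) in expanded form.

p(t) = 3t^3 + (5/3)t^2 - t + 1

Using the Lagrange interpolation formula with nodes 2, 3, 4, 5:
  L_0(t) = (t - 3)(t - 4)(t - 5) / -6
  L_1(t) = (t - 2)(t - 4)(t - 5) / 2
  L_2(t) = (t - 2)(t - 3)(t - 5) / -2
  L_3(t) = (t - 2)(t - 3)(t - 4) / 6
Then p(t) = 89/3·L_0(t) + 94·L_1(t) + 647/3·L_2(t) + 1238/3·L_3(t).
Expanding and collecting terms gives p(t) = 3t³ + (5/3)t² - t + 1.
Check: p(4) = 647/3. ✓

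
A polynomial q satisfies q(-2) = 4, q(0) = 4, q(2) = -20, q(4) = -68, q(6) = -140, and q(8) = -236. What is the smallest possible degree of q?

Forward differences of the values at u = -2, 0, 2, 4, 6, 8:
  q  : 4  4  -20  -68  -140  -236
  Δ  : 0  -24  -48  -72  -96
  Δ^2: -24  -24  -24  -24
  Δ^3: 0  0  0
  Δ^4: 0  0
  Δ^5: 0
The second differences are constant (-24) and nonzero, while all higher differences vanish, so the minimal degree is 2.

2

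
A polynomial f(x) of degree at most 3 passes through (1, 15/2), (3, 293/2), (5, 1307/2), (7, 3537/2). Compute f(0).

1

Forward differences of the values at x = 1, 3, 5, 7:
  f  : 15/2  293/2  1307/2  3537/2
  Δ  : 139  507  1115
  Δ^2: 368  608
  Δ^3: 240
The third differences are constant, confirming degree 3.
Interpolating (Newton forward form) and evaluating at x = 0 gives f(0) = 1.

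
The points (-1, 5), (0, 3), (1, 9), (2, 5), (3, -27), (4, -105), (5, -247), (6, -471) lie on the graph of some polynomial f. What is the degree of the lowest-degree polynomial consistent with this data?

Forward differences of the values at u = -1, 0, 1, 2, 3, 4, 5, 6:
  f  : 5  3  9  5  -27  -105  -247  -471
  Δ  : -2  6  -4  -32  -78  -142  -224
  Δ^2: 8  -10  -28  -46  -64  -82
  Δ^3: -18  -18  -18  -18  -18
  Δ^4: 0  0  0  0
  Δ^5: 0  0  0
  Δ^6: 0  0
  Δ^7: 0
The third differences are constant (-18) and nonzero, while all higher differences vanish, so the minimal degree is 3.

3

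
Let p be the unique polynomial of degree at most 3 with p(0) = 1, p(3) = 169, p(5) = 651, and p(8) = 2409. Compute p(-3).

-77

Write p(n) = an^3 + bn^2 + cn + d. Substituting each data point gives a linear system:
  d = 1
  27a + 9b + 3c + d = 169
  125a + 25b + 5c + d = 651
  512a + 64b + 8c + d = 2409
Solving the system yields a = 4, b = 5, c = 5, d = 1.
So p(n) = 4n^3 + 5n^2 + 5n + 1.
Then p(-3) = -77.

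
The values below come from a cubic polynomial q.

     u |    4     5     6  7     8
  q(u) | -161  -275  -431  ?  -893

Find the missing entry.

On equispaced nodes a degree-3 polynomial has vanishing fourth forward difference, so
  q(4) - 4·q(5) + 6·q(6) - 4·q(7) + q(8) = 0.
Substituting the known values and solving for q(7):
  -4·q(7) = 2540
  q(7) = -635.

-635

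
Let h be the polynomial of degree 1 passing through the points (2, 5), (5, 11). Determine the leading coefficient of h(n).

2

Write h(n) = an + b. Substituting each data point gives a linear system:
  2a + b = 5
  5a + b = 11
Solving the system yields a = 2, b = 1.
So h(n) = 2n + 1.
The leading coefficient is 2.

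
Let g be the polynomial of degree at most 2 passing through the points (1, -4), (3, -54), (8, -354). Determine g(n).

Using the Lagrange interpolation formula with nodes 1, 3, 8:
  L_0(n) = (n - 3)(n - 8) / 14
  L_1(n) = (n - 1)(n - 8) / -10
  L_2(n) = (n - 1)(n - 3) / 35
Then g(n) = -4·L_0(n) - 54·L_1(n) - 354·L_2(n).
Expanding and collecting terms gives g(n) = -5n² - 5n + 6.
Check: g(8) = -354. ✓

g(n) = -5n^2 - 5n + 6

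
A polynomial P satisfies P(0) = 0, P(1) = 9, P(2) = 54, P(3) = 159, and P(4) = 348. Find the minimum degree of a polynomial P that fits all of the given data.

Forward differences of the values at t = 0, 1, 2, 3, 4:
  P  : 0  9  54  159  348
  Δ  : 9  45  105  189
  Δ^2: 36  60  84
  Δ^3: 24  24
  Δ^4: 0
The third differences are constant (24) and nonzero, while all higher differences vanish, so the minimal degree is 3.

3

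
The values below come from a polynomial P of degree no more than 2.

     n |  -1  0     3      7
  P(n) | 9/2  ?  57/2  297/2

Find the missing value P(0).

The 3 known points determine the degree-2 polynomial uniquely.
Write P(n) = an^2 + bn + c. Substituting each data point gives a linear system:
  a - b + c = 9/2
  9a + 3b + c = 57/2
  49a + 7b + c = 297/2
Solving the system yields a = 3, b = 0, c = 3/2.
So P(n) = 3n^2 + 3/2.
Then P(0) = 3/2.

3/2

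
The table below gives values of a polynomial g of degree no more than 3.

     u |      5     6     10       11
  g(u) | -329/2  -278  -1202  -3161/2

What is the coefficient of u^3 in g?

Write g(u) = au^3 + bu^2 + cu + d. Substituting each data point gives a linear system:
  125a + 25b + 5c + d = -329/2
  216a + 36b + 6c + d = -278
  1000a + 100b + 10c + d = -1202
  1331a + 121b + 11c + d = -3161/2
Solving the system yields a = -1, b = -5/2, c = 5, d = -2.
So g(u) = -u³ - (5/2)u² + 5u - 2.
The leading coefficient is -1.

-1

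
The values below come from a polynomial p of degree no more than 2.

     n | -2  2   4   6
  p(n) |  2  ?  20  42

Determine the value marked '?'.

6

The 3 known points determine the degree-2 polynomial uniquely.
Write p(n) = an^2 + bn + c. Substituting each data point gives a linear system:
  4a - 2b + c = 2
  16a + 4b + c = 20
  36a + 6b + c = 42
Solving the system yields a = 1, b = 1, c = 0.
So p(n) = n^2 + n.
Then p(2) = 6.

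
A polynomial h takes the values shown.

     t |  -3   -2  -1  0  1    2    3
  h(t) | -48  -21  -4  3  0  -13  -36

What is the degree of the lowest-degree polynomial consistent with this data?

Forward differences of the values at t = -3, -2, -1, 0, 1, 2, 3:
  h  : -48  -21  -4  3  0  -13  -36
  Δ  : 27  17  7  -3  -13  -23
  Δ^2: -10  -10  -10  -10  -10
  Δ^3: 0  0  0  0
  Δ^4: 0  0  0
  Δ^5: 0  0
  Δ^6: 0
The second differences are constant (-10) and nonzero, while all higher differences vanish, so the minimal degree is 2.

2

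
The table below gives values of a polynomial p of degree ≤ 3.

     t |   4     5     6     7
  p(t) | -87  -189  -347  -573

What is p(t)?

p(t) = -2t^3 + 2t^2 + 2t + 1

Using the Lagrange interpolation formula with nodes 4, 5, 6, 7:
  L_0(t) = (t - 5)(t - 6)(t - 7) / -6
  L_1(t) = (t - 4)(t - 6)(t - 7) / 2
  L_2(t) = (t - 4)(t - 5)(t - 7) / -2
  L_3(t) = (t - 4)(t - 5)(t - 6) / 6
Then p(t) = -87·L_0(t) - 189·L_1(t) - 347·L_2(t) - 573·L_3(t).
Expanding and collecting terms gives p(t) = -2t³ + 2t² + 2t + 1.
Check: p(7) = -573. ✓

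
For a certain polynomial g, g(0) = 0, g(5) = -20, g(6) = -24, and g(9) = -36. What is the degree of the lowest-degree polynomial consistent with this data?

Divided differences on the nodes 0, 5, 6, 9:
  order 0: 0  -20  -24  -36
  order 1: -4  -4  -4
  order 2: 0  0
  order 3: 0
The order-1 divided differences are all -4 (nonzero) and every higher order vanishes, so the data lies on a polynomial of degree exactly 1.

1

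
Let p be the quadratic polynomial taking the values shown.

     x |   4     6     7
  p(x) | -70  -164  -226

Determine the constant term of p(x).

-2

Write p(x) = ax^2 + bx + c. Substituting each data point gives a linear system:
  16a + 4b + c = -70
  36a + 6b + c = -164
  49a + 7b + c = -226
Solving the system yields a = -5, b = 3, c = -2.
So p(x) = -5x² + 3x - 2.
The constant term is -2.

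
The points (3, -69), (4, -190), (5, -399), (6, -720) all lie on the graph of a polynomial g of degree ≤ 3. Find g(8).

Write g(t) = at^3 + bt^2 + ct + d. Substituting each data point gives a linear system:
  27a + 9b + 3c + d = -69
  64a + 16b + 4c + d = -190
  125a + 25b + 5c + d = -399
  216a + 36b + 6c + d = -720
Solving the system yields a = -4, b = 4, c = -1, d = 6.
So g(t) = -4t³ + 4t² - t + 6.
Then g(8) = -1794.

-1794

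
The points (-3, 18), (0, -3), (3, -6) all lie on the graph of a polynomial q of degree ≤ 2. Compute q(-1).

2

Write q(n) = an^2 + bn + c. Substituting each data point gives a linear system:
  9a - 3b + c = 18
  c = -3
  9a + 3b + c = -6
Solving the system yields a = 1, b = -4, c = -3.
So q(n) = n^2 - 4n - 3.
Then q(-1) = 2.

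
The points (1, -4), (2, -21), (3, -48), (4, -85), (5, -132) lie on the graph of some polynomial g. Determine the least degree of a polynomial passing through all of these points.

Forward differences of the values at n = 1, 2, 3, 4, 5:
  g  : -4  -21  -48  -85  -132
  Δ  : -17  -27  -37  -47
  Δ^2: -10  -10  -10
  Δ^3: 0  0
  Δ^4: 0
The second differences are constant (-10) and nonzero, while all higher differences vanish, so the minimal degree is 2.

2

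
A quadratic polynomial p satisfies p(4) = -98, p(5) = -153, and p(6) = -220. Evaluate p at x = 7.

-299

Write p(x) = ax^2 + bx + c. Substituting each data point gives a linear system:
  16a + 4b + c = -98
  25a + 5b + c = -153
  36a + 6b + c = -220
Solving the system yields a = -6, b = -1, c = 2.
So p(x) = -6x^2 - x + 2.
Then p(7) = -299.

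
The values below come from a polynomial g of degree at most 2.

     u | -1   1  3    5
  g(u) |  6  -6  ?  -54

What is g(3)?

On equispaced nodes a degree-2 polynomial has vanishing third forward difference, so
  - g(-1) + 3·g(1) - 3·g(3) + g(5) = 0.
Substituting the known values and solving for g(3):
  -3·g(3) = 78
  g(3) = -26.

-26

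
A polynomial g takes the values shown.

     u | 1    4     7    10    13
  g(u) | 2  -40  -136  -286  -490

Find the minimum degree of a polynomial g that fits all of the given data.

Forward differences of the values at u = 1, 4, 7, 10, 13:
  g  : 2  -40  -136  -286  -490
  Δ  : -42  -96  -150  -204
  Δ^2: -54  -54  -54
  Δ^3: 0  0
  Δ^4: 0
The second differences are constant (-54) and nonzero, while all higher differences vanish, so the minimal degree is 2.

2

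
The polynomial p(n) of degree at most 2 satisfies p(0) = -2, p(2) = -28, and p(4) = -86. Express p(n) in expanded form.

Write p(n) = an^2 + bn + c. Substituting each data point gives a linear system:
  c = -2
  4a + 2b + c = -28
  16a + 4b + c = -86
Solving the system yields a = -4, b = -5, c = -2.
So p(n) = -4n^2 - 5n - 2.
Check: p(2) = -28. ✓

p(n) = -4n^2 - 5n - 2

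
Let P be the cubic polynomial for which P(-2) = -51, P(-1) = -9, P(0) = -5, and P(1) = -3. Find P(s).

Using the Lagrange interpolation formula with nodes -2, -1, 0, 1:
  L_0(s) = (s + 1)s(s - 1) / -6
  L_1(s) = (s + 2)s(s - 1) / 2
  L_2(s) = (s + 2)(s + 1)(s - 1) / -2
  L_3(s) = (s + 2)(s + 1)s / 6
Then P(s) = -51·L_0(s) - 9·L_1(s) - 5·L_2(s) - 3·L_3(s).
Expanding and collecting terms gives P(s) = 6s³ - s² - 3s - 5.
Check: P(-2) = -51. ✓

P(s) = 6s^3 - s^2 - 3s - 5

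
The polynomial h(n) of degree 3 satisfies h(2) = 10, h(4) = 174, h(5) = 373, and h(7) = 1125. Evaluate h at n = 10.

Using the Lagrange interpolation formula with nodes 2, 4, 5, 7:
  L_0(n) = (n - 4)(n - 5)(n - 7) / -30
  L_1(n) = (n - 2)(n - 5)(n - 7) / 6
  L_2(n) = (n - 2)(n - 4)(n - 7) / -6
  L_3(n) = (n - 2)(n - 4)(n - 5) / 30
Then h(n) = 10·L_0(n) + 174·L_1(n) + 373·L_2(n) + 1125·L_3(n).
Expanding and collecting terms gives h(n) = 4n^3 - 5n^2 - 2.
Evaluating at n = 10: h(10) = 3498.

3498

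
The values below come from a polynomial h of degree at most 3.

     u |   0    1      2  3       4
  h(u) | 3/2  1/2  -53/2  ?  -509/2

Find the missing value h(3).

On equispaced nodes a degree-3 polynomial has vanishing fourth forward difference, so
  h(0) - 4·h(1) + 6·h(2) - 4·h(3) + h(4) = 0.
Substituting the known values and solving for h(3):
  -4·h(3) = 414
  h(3) = -207/2.

-207/2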